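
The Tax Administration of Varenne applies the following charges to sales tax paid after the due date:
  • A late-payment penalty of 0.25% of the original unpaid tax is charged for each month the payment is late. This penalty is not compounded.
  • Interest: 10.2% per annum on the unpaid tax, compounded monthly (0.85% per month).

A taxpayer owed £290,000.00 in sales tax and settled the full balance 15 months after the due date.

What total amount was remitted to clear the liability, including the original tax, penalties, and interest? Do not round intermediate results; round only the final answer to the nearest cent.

£340,133.15

Late-payment penalty = 0.25% × £290,000.00 × 15 mo = £10,875.00
Interest: £290,000.00 × ((1 + 0.0085)^15 − 1) = £290,000.00 × 0.1353729… = £39,258.1518…
Total = £290,000.00 + £10,875.0000 + £39,258.1518… = £340,133.15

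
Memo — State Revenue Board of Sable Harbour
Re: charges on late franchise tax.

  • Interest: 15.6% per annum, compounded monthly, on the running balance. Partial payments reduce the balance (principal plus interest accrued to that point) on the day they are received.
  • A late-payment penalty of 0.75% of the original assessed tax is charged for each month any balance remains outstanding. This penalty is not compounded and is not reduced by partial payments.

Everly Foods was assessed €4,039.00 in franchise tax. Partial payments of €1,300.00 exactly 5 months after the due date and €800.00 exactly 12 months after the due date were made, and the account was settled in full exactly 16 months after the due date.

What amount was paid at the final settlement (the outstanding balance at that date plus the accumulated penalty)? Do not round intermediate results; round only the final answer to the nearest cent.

Monthly rate = 15.6% ÷ 12 = 1.3%
Balance at month 5: €4,039.0000 × (1 + 0.013)^5 = €4,308.4502…
After €1,300.00 payment: €4,308.4502… − €1,300.00 = €3,008.4502…
Balance at month 12: €3,008.4502… × (1 + 0.013)^7 = €3,293.1306…
After €800.00 payment: €3,293.1306… − €800.00 = €2,493.1306…
Balance at month 16: €2,493.1306… × (1 + 0.013)^4 = €2,625.3234…
Penalty: 16 × 0.75% × €4,039.00 = €484.68
Final settlement = outstanding balance + penalty = €2,625.3234… + €484.68 = €3,110.00

€3,110.00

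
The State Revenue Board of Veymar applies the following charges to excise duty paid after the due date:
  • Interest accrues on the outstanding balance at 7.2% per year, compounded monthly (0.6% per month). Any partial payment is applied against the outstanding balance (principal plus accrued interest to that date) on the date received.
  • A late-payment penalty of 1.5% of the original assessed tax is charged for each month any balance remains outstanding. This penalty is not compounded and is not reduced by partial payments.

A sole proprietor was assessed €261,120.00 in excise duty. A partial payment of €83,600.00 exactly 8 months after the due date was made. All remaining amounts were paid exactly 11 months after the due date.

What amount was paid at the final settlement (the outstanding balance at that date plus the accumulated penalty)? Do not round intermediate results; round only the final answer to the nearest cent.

€236,851.31

Balance at month 8: €261,120.0000 × (1 + 0.006)^8 = €273,920.1513…
After €83,600.00 payment: €273,920.1513… − €83,600.00 = €190,320.1513…
Balance at month 11: €190,320.1513… × (1 + 0.006)^3 = €193,766.5097…
Penalty: 11 × 1.5% × €261,120.00 = €43,084.80
Final settlement = outstanding balance + penalty = €193,766.5097… + €43,084.80 = €236,851.31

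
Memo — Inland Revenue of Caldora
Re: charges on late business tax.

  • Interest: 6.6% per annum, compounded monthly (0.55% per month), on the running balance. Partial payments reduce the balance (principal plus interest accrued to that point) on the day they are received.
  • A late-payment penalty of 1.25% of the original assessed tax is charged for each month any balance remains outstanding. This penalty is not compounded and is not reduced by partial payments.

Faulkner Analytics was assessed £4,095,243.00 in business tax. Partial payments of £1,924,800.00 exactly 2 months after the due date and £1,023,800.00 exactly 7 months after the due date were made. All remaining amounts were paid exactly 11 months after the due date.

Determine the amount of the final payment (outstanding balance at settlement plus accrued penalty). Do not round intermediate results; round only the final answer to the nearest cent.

£1,844,317.31

Balance at month 2: £4,095,243.0000 × (1 + 0.0055)^2 = £4,140,414.5541…
After £1,924,800.00 payment: £4,140,414.5541… − £1,924,800.00 = £2,215,614.5541…
Balance at month 7: £2,215,614.5541… × (1 + 0.0055)^5 = £2,277,217.8741…
After £1,023,800.00 payment: £2,277,217.8741… − £1,023,800.00 = £1,253,417.8741…
Balance at month 11: £1,253,417.8741… × (1 + 0.0055)^4 = £1,281,221.3980…
Penalty: 11 × 1.25% × £4,095,243.00 = £563,095.91…
Final settlement = outstanding balance + penalty = £1,281,221.3980… + £563,095.91… = £1,844,317.31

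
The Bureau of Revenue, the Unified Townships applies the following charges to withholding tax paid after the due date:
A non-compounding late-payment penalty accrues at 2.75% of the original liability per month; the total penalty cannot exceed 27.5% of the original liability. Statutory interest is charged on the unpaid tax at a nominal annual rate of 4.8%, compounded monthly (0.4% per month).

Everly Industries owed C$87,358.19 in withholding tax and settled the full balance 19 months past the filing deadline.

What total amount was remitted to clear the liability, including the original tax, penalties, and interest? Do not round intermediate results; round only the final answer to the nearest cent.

Penalty (uncapped): 19 × 2.75% × C$87,358.19 = C$45,644.65…; cap = 27.5% × C$87,358.19 = C$24,023.50… → penalty = C$24,023.50…
Interest: C$87,358.19 × ((1 + 0.004)^19 − 1) = C$87,358.19 × 0.0787990… = C$6,883.7398…
Total = C$87,358.19 + C$24,023.5023… + C$6,883.7398… = C$118,265.43

C$118,265.43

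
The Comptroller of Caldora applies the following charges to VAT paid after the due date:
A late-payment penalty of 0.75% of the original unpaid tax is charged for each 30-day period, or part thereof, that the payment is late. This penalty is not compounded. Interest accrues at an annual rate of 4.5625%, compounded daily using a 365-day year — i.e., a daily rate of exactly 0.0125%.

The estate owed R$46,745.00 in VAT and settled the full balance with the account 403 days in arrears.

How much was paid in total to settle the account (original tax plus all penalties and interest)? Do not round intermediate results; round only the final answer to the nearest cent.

R$54,068.17

Penalty periods: ⌈403/30⌉ = 14; penalty = 14 × 0.75% × R$46,745.00 = R$4,908.23…
Interest: R$46,745.00 × ((1 + 0.000125)^403 − 1) = R$46,745.00 × 0.05166209… = R$2,414.9442…
Total = R$46,745.00 + R$4,908.2250 + R$2,414.9442… = R$54,068.17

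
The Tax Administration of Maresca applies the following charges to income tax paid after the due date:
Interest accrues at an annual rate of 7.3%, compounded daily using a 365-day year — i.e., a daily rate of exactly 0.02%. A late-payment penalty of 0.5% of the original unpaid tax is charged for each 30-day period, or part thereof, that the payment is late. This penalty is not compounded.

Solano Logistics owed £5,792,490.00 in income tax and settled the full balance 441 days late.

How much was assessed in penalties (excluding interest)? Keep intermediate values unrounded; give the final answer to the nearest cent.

Penalty periods: ⌈441/30⌉ = 15; penalty = 15 × 0.5% × £5,792,490.00 = £434,436.75

£434,436.75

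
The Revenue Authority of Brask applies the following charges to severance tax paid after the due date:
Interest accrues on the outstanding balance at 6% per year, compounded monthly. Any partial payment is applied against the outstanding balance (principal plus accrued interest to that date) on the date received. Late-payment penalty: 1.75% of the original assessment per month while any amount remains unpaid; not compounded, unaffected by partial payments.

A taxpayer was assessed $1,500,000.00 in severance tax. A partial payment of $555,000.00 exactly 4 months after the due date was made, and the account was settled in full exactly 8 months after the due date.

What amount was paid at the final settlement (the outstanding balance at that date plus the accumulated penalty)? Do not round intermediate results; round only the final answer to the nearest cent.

Monthly rate = 6% ÷ 12 = 0.5%
Balance at month 4: $1,500,000.0000 × (1 + 0.005)^4 = $1,530,225.7509…
After $555,000.00 payment: $1,530,225.7509… − $555,000.00 = $975,225.7509…
Balance at month 8: $975,225.7509… × (1 + 0.005)^4 = $994,877.0380…
Penalty: 8 × 1.75% × $1,500,000.00 = $210,000.00
Final settlement = outstanding balance + penalty = $994,877.0380… + $210,000.00 = $1,204,877.04

$1,204,877.04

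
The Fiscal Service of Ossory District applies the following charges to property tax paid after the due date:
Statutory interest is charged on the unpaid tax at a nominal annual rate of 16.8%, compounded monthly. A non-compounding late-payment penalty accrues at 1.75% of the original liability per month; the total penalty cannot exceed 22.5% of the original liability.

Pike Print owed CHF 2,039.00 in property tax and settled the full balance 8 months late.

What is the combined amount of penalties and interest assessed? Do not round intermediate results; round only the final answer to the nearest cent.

CHF 525.34

Penalty: 8 × 1.75% × CHF 2,039.00 = CHF 285.46 (below the 22.5% cap of CHF 458.78…)
Interest (16.8%/yr ÷ 12 = 1.4%/month): CHF 2,039.00 × ((1 + 0.014)^8 − 1) = CHF 239.8769…
Penalties + interest = CHF 285.4600 + CHF 239.8769… = CHF 525.34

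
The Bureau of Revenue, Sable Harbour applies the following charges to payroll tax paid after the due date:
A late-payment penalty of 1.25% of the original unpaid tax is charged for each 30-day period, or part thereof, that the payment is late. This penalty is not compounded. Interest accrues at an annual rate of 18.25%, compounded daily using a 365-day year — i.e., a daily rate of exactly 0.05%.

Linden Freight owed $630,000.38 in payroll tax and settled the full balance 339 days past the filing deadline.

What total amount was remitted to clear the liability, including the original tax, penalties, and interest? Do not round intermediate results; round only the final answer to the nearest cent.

Penalty periods: ⌈339/30⌉ = 12; penalty = 12 × 1.25% × $630,000.38 = $94,500.06…
Interest: $630,000.38 × ((1 + 0.0005)^339 − 1) = $630,000.38 × 0.18466216… = $116,337.2326…
Total = $630,000.38 + $94,500.0570 + $116,337.2326… = $840,837.67

$840,837.67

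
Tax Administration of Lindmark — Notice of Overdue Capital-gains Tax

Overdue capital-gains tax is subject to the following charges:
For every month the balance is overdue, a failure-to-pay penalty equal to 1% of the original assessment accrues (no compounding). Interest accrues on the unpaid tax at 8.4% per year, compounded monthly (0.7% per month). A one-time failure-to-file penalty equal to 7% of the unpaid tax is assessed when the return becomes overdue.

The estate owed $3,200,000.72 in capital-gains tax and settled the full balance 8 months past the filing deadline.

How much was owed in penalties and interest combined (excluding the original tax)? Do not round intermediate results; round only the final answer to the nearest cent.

Failure-to-file penalty: 7% × $3,200,000.72 = $224,000.05…
Failure-to-pay penalty = 1% × $3,200,000.72 × 8 mo = $256,000.06…
Interest: $3,200,000.72 × ((1 + 0.007)^8 − 1) = $3,200,000.72 × 0.0573914… = $183,652.4478…
Penalties + interest = $480,000.1080 + $183,652.4478… = $663,652.56

$663,652.56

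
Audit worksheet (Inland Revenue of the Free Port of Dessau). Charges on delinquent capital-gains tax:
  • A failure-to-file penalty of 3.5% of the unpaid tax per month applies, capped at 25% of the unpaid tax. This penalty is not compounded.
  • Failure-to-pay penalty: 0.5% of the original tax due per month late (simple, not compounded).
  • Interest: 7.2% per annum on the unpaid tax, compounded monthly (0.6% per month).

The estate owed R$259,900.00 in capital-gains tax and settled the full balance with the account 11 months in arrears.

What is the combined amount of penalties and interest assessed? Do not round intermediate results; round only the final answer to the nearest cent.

Failure-to-file: 11 × 3.5% × R$259,900.00 = R$100,061.50, capped at 25% × R$259,900.00 = R$64,975.00
Failure-to-pay penalty = 0.5% × R$259,900.00 × 11 mo = R$14,294.50
Interest: R$259,900.00 × ((1 + 0.006)^11 − 1) = R$259,900.00 × 0.0680161… = R$17,677.3769…
Penalties + interest = R$79,269.5000 + R$17,677.3769… = R$96,946.88

R$96,946.88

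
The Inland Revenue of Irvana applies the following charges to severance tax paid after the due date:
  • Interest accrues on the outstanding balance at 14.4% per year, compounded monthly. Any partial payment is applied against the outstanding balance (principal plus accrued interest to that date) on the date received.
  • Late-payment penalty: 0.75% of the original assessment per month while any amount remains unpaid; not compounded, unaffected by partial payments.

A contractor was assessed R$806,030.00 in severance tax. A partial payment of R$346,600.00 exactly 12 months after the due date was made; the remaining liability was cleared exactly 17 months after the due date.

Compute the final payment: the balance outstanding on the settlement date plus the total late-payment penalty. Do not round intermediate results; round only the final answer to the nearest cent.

R$722,101.28

Monthly rate = 14.4% ÷ 12 = 1.2%
Balance at month 12: R$806,030.0000 × (1 + 0.012)^12 = R$930,073.6839…
After R$346,600.00 payment: R$930,073.6839… − R$346,600.00 = R$583,473.6839…
Balance at month 17: R$583,473.6839… × (1 + 0.012)^5 = R$619,332.4501…
Penalty: 17 × 0.75% × R$806,030.00 = R$102,768.83…
Final settlement = outstanding balance + penalty = R$619,332.4501… + R$102,768.83… = R$722,101.28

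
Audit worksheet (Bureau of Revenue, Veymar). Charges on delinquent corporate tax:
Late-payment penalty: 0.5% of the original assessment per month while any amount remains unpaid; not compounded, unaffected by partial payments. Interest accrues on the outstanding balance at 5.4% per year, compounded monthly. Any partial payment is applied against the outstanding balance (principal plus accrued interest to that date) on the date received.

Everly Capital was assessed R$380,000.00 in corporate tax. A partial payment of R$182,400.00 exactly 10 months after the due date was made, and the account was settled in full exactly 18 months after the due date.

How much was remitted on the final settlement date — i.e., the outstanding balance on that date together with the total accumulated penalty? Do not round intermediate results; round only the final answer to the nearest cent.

R$257,115.32

Monthly rate = 5.4% ÷ 12 = 0.45%
Balance at month 10: R$380,000.0000 × (1 + 0.0045)^10 = R$397,450.4632…
After R$182,400.00 payment: R$397,450.4632… − R$182,400.00 = R$215,050.4632…
Balance at month 18: R$215,050.4632… × (1 + 0.0045)^8 = R$222,915.3171…
Penalty: 18 × 0.5% × R$380,000.00 = R$34,200.00
Final settlement = outstanding balance + penalty = R$222,915.3171… + R$34,200.00 = R$257,115.32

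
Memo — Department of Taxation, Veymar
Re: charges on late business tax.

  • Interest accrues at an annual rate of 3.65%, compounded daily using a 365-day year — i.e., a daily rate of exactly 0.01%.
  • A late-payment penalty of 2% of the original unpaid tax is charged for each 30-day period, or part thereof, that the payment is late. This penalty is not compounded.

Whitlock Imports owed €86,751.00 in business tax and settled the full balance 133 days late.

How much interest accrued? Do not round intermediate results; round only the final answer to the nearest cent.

€1,161.44

Interest: €86,751.00 × ((1 + 0.0001)^133 − 1) = €86,751.00 × 0.01338816… = €1,161.4367…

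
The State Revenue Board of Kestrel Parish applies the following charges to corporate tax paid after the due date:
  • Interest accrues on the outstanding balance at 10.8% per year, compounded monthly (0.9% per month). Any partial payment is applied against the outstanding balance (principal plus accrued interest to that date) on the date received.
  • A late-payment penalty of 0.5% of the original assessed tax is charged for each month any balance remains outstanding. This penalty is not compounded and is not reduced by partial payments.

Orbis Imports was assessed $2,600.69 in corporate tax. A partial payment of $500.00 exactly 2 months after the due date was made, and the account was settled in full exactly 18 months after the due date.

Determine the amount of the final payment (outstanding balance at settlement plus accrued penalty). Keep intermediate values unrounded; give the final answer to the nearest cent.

Balance at month 2: $2,600.6900 × (1 + 0.009)^2 = $2,647.7131…
After $500.00 payment: $2,647.7131… − $500.00 = $2,147.7131…
Balance at month 18: $2,147.7131… × (1 + 0.009)^16 = $2,478.7625…
Penalty: 18 × 0.5% × $2,600.69 = $234.06…
Final settlement = outstanding balance + penalty = $2,478.7625… + $234.06… = $2,712.82

$2,712.82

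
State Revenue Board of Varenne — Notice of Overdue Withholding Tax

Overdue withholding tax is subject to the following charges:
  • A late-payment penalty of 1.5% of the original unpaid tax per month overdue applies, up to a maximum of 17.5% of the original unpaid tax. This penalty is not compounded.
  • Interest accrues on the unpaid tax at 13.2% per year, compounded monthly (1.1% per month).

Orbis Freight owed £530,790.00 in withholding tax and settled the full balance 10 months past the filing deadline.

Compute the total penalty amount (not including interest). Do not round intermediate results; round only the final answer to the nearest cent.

Penalty: 10 × 1.5% × £530,790.00 = £79,618.50 (below the 17.5% cap of £92,888.25)

£79,618.50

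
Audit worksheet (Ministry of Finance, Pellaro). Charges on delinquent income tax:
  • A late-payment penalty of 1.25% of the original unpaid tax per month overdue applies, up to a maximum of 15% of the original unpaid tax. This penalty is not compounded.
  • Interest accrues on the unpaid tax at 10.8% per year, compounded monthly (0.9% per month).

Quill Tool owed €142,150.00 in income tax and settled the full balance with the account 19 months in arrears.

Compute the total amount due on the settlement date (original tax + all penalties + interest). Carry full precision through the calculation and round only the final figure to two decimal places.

Penalty (uncapped): 19 × 1.25% × €142,150.00 = €33,760.63…; cap = 15% × €142,150.00 = €21,322.50 → penalty = €21,322.50
Interest: €142,150.00 × ((1 + 0.009)^19 − 1) = €142,150.00 × 0.1855835… = €26,380.6992…
Total = €142,150.00 + €21,322.5000 + €26,380.6992… = €189,853.20

€189,853.20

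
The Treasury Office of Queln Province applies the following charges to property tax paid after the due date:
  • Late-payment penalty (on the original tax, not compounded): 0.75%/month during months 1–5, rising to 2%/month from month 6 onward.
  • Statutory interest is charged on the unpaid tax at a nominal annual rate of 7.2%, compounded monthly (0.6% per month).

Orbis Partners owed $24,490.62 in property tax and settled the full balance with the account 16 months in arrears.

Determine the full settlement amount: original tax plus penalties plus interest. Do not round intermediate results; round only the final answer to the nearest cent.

$33,256.87

Penalty, months 1–5: 5 × 0.75% × $24,490.62 = $918.40…
Penalty, months 6–16: 11 × 2% × $24,490.62 = $5,387.94…
Interest: $24,490.62 × ((1 + 0.006)^16 − 1) = $24,490.62 × 0.1004434… = $2,459.9200…
Total = $24,490.62 + $6,306.3347… + $2,459.9200… = $33,256.87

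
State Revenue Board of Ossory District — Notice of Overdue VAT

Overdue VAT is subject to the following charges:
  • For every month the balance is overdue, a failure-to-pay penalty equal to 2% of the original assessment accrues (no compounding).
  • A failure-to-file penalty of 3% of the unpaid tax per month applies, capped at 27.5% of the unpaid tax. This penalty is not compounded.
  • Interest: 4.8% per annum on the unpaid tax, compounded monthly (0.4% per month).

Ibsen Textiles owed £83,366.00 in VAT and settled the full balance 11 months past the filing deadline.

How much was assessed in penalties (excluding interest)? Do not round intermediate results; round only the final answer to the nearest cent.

Failure-to-file: 11 × 3% × £83,366.00 = £27,510.78, capped at 27.5% × £83,366.00 = £22,925.65
Failure-to-pay penalty = 2% × £83,366.00 × 11 mo = £18,340.52
Total penalty = £22,925.65 + £18,340.52 = £41,266.17

£41,266.17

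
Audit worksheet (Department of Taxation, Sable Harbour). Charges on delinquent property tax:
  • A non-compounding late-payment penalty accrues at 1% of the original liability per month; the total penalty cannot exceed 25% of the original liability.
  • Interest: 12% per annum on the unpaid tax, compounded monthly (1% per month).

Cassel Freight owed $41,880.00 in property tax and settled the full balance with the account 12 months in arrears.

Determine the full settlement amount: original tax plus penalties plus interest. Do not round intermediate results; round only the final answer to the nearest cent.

Penalty: 12 × 1% × $41,880.00 = $5,025.60 (below the 25% cap of $10,470.00)
Interest: $41,880.00 × ((1 + 0.01)^12 − 1) = $41,880.00 × 0.1268250… = $5,311.4323…
Total = $41,880.00 + $5,025.6000 + $5,311.4323… = $52,217.03

$52,217.03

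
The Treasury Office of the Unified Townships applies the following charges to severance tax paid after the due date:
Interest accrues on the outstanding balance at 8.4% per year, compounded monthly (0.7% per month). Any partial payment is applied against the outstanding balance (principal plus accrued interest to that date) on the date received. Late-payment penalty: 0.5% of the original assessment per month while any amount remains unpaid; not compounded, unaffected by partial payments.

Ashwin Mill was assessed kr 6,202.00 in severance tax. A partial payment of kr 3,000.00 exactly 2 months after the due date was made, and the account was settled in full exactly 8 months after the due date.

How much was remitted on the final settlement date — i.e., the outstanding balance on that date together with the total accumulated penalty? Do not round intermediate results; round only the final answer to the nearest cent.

kr 3,677.80

Balance at month 2: kr 6,202.0000 × (1 + 0.007)^2 = kr 6,289.1319…
After kr 3,000.00 payment: kr 6,289.1319… − kr 3,000.00 = kr 3,289.1319…
Balance at month 8: kr 3,289.1319… × (1 + 0.007)^6 = kr 3,429.7156…
Penalty: 8 × 0.5% × kr 6,202.00 = kr 248.08
Final settlement = outstanding balance + penalty = kr 3,429.7156… + kr 248.08 = kr 3,677.80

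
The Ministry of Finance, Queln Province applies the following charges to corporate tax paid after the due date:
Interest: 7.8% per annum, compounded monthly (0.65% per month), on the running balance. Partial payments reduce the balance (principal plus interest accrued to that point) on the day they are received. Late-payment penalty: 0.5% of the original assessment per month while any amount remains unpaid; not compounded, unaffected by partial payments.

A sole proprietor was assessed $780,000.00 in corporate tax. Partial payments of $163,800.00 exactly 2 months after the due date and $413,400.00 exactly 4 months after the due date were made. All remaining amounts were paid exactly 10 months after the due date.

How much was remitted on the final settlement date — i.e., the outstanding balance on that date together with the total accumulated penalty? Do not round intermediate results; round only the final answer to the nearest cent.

Balance at month 2: $780,000.0000 × (1 + 0.0065)^2 = $790,172.9550
After $163,800.00 payment: $790,172.9550 − $163,800.00 = $626,372.9550
Balance at month 4: $626,372.9550 × (1 + 0.0065)^2 = $634,542.2677…
After $413,400.00 payment: $634,542.2677… − $413,400.00 = $221,142.2677…
Balance at month 10: $221,142.2677… × (1 + 0.0065)^6 = $229,908.1856…
Penalty: 10 × 0.5% × $780,000.00 = $39,000.00
Final settlement = outstanding balance + penalty = $229,908.1856… + $39,000.00 = $268,908.19

$268,908.19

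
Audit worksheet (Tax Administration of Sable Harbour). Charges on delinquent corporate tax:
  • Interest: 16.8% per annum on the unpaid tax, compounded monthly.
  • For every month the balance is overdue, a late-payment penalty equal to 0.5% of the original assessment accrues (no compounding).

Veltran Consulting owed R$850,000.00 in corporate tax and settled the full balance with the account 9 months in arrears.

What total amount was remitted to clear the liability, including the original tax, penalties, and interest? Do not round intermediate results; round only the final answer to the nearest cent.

Late-payment penalty: 9 × 0.5% × R$850,000.00 = R$38,250.00
Interest (16.8%/yr ÷ 12 = 1.4%/month): R$850,000.00 × ((1 + 0.014)^9 − 1) = R$113,297.6941…
Total = R$850,000.00 + R$38,250.0000 + R$113,297.6941… = R$1,001,547.69

R$1,001,547.69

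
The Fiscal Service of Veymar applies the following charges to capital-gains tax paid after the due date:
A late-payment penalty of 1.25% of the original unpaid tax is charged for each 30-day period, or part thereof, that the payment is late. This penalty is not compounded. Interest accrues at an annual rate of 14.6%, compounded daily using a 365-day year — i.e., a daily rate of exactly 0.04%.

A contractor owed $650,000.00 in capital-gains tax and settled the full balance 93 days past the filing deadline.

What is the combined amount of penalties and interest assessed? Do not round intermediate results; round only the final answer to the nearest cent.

Penalty periods: ⌈93/30⌉ = 4; penalty = 4 × 1.25% × $650,000.00 = $32,500.00
Interest: $650,000.00 × ((1 + 0.0004)^93 − 1) = $650,000.00 × 0.03789286… = $24,630.3592…
Penalties + interest = $32,500.0000 + $24,630.3592… = $57,130.36

$57,130.36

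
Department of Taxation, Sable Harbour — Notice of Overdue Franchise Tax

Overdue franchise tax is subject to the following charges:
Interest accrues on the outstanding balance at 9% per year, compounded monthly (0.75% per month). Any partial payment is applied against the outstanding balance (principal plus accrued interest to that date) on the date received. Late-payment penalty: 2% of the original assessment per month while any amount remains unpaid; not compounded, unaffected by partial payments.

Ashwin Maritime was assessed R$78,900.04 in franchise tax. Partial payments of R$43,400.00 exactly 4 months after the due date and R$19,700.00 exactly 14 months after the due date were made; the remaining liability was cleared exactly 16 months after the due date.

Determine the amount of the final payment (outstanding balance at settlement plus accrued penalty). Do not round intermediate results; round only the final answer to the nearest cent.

Balance at month 4: R$78,900.0400 × (1 + 0.0075)^4 = R$81,293.8034…
After R$43,400.00 payment: R$81,293.8034… − R$43,400.00 = R$37,893.8034…
Balance at month 14: R$37,893.8034… × (1 + 0.0075)^10 = R$40,833.7011…
After R$19,700.00 payment: R$40,833.7011… − R$19,700.00 = R$21,133.7011…
Balance at month 16: R$21,133.7011… × (1 + 0.0075)^2 = R$21,451.8954…
Penalty: 16 × 2% × R$78,900.04 = R$25,248.01…
Final settlement = outstanding balance + penalty = R$21,451.8954… + R$25,248.01… = R$46,699.91

R$46,699.91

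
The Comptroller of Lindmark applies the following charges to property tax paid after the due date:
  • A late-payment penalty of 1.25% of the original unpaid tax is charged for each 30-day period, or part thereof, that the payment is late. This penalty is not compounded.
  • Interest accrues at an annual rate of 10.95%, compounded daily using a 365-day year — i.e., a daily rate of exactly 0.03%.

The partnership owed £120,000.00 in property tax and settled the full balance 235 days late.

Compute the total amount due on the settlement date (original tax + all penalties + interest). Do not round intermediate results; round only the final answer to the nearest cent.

Penalty periods: ⌈235/30⌉ = 8; penalty = 8 × 1.25% × £120,000.00 = £12,000.00
Interest: £120,000.00 × ((1 + 0.0003)^235 − 1) = £120,000.00 × 0.07303322… = £8,763.9869…
Total = £120,000.00 + £12,000.0000 + £8,763.9869… = £140,763.99

£140,763.99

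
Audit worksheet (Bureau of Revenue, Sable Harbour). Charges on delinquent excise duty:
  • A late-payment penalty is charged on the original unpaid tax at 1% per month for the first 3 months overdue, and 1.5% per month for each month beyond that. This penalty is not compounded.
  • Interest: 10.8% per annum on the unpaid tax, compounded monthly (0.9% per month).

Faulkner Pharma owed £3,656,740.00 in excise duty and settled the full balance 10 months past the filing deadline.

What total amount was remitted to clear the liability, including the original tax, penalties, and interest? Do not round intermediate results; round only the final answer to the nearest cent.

£4,493,160.30

Penalty, months 1–3: 3 × 1% × £3,656,740.00 = £109,702.20
Penalty, months 4–10: 7 × 1.5% × £3,656,740.00 = £383,957.70
Interest: £3,656,740.00 × ((1 + 0.009)^10 − 1) = £3,656,740.00 × 0.0937339… = £342,760.4020…
Total = £3,656,740.00 + £493,659.9000 + £342,760.4020… = £4,493,160.30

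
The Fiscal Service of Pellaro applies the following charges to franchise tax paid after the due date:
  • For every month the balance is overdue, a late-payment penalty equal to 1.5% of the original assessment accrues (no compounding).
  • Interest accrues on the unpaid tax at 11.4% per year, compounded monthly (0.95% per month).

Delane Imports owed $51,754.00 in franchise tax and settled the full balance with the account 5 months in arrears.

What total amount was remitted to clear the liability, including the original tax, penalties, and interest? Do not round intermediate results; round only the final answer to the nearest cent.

$58,141.02

Late-payment penalty: 5 × 1.5% × $51,754.00 = $3,881.55
Interest: $51,754.00 × ((1 + 0.0095)^5 − 1) = $51,754.00 × 0.0484111… = $2,505.4688…
Total = $51,754.00 + $3,881.5500 + $2,505.4688… = $58,141.02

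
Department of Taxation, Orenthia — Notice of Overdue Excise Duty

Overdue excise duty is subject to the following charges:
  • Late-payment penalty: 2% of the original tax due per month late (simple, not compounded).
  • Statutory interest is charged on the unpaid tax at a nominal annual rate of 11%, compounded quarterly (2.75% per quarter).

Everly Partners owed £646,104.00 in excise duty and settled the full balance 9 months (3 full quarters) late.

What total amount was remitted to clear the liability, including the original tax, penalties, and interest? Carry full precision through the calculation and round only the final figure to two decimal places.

Late-payment penalty = 2% × £646,104.00 × 9 mo = £116,298.72
Interest: £646,104.00 × ((1 + 0.0275)^3 − 1) = £646,104.00 × 0.0847895… = £54,782.8654…
Total = £646,104.00 + £116,298.7200 + £54,782.8654… = £817,185.59

£817,185.59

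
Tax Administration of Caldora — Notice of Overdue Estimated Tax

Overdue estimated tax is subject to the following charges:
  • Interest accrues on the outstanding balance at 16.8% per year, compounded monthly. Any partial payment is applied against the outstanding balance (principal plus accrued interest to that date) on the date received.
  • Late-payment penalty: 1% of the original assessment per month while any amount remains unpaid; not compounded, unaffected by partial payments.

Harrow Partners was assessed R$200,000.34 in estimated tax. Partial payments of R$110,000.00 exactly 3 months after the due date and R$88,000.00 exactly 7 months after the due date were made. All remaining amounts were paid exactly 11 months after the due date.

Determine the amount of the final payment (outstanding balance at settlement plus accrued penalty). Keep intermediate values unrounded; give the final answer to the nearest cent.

Monthly rate = 16.8% ÷ 12 = 1.4%
Balance at month 3: R$200,000.3400 × (1 + 0.014)^3 = R$208,518.5033…
After R$110,000.00 payment: R$208,518.5033… − R$110,000.00 = R$98,518.5033…
Balance at month 7: R$98,518.5033… × (1 + 0.014)^4 = R$104,152.4823…
After R$88,000.00 payment: R$104,152.4823… − R$88,000.00 = R$16,152.4823…
Balance at month 11: R$16,152.4823… × (1 + 0.014)^4 = R$17,076.1946…
Penalty: 11 × 1% × R$200,000.34 = R$22,000.04…
Final settlement = outstanding balance + penalty = R$17,076.1946… + R$22,000.04… = R$39,076.23

R$39,076.23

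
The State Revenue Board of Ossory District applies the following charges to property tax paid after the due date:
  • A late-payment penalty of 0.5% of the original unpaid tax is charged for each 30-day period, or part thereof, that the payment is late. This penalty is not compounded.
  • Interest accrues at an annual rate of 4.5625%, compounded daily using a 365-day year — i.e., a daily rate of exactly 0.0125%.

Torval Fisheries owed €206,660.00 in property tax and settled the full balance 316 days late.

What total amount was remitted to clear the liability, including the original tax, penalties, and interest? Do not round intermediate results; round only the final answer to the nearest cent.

Penalty periods: ⌈316/30⌉ = 11; penalty = 11 × 0.5% × €206,660.00 = €11,366.30
Interest: €206,660.00 × ((1 + 0.000125)^316 − 1) = €206,660.00 × 0.04028793… = €8,325.9038…
Total = €206,660.00 + €11,366.3000 + €8,325.9038… = €226,352.20

€226,352.20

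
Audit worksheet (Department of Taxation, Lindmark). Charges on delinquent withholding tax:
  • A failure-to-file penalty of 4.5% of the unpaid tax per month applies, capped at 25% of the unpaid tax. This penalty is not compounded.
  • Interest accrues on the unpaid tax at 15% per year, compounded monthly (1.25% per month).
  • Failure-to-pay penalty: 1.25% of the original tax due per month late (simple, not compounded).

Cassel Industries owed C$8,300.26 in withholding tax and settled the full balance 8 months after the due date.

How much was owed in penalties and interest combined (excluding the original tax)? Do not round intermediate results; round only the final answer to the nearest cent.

Failure-to-file: 8 × 4.5% × C$8,300.26 = C$2,988.09…, capped at 25% × C$8,300.26 = C$2,075.07…
Failure-to-pay penalty = 1.25% × C$8,300.26 × 8 mo = C$830.03…
Interest: C$8,300.26 × ((1 + 0.0125)^8 − 1) = C$8,300.26 × 0.1044861… = C$867.2618…
Penalties + interest = C$2,905.0910 + C$867.2618… = C$3,772.35

C$3,772.35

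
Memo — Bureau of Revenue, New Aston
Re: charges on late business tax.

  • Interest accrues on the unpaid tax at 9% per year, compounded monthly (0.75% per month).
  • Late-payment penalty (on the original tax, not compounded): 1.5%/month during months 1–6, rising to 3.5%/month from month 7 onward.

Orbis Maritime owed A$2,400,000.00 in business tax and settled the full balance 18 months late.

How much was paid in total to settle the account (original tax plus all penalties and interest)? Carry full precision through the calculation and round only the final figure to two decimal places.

A$3,969,504.93

Penalty, months 1–6: 6 × 1.5% × A$2,400,000.00 = A$216,000.00
Penalty, months 7–18: 12 × 3.5% × A$2,400,000.00 = A$1,008,000.00
Interest: A$2,400,000.00 × ((1 + 0.0075)^18 − 1) = A$2,400,000.00 × 0.1439604… = A$345,504.9329…
Total = A$2,400,000.00 + A$1,224,000.0000 + A$345,504.9329… = A$3,969,504.93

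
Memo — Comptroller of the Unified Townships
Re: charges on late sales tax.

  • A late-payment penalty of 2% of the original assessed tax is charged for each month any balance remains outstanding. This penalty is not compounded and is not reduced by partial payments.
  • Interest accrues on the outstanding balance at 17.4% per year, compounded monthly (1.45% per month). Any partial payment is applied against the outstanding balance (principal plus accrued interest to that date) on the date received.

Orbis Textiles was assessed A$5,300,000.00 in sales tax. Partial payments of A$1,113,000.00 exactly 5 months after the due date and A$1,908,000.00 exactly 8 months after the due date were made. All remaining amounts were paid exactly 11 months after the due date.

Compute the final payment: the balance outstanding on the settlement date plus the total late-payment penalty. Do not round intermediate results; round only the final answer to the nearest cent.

Balance at month 5: A$5,300,000.0000 × (1 + 0.0145)^5 = A$5,695,556.0020…
After A$1,113,000.00 payment: A$5,695,556.0020… − A$1,113,000.00 = A$4,582,556.0020…
Balance at month 8: A$4,582,556.0020… × (1 + 0.0145)^3 = A$4,784,801.6057…
After A$1,908,000.00 payment: A$4,784,801.6057… − A$1,908,000.00 = A$2,876,801.6057…
Balance at month 11: A$2,876,801.6057… × (1 + 0.0145)^3 = A$3,003,765.7885…
Penalty: 11 × 2% × A$5,300,000.00 = A$1,166,000.00
Final settlement = outstanding balance + penalty = A$3,003,765.7885… + A$1,166,000.00 = A$4,169,765.79

A$4,169,765.79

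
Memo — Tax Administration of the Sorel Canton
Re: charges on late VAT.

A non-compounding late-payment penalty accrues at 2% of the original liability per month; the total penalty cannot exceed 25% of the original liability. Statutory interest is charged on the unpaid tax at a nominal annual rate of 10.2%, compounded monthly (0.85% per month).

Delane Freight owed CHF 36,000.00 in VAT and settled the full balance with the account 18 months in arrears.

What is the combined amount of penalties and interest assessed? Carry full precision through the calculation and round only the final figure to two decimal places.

CHF 14,924.58

Penalty (uncapped): 18 × 2% × CHF 36,000.00 = CHF 12,960.00; cap = 25% × CHF 36,000.00 = CHF 9,000.00 → penalty = CHF 9,000.00
Interest: CHF 36,000.00 × ((1 + 0.0085)^18 − 1) = CHF 36,000.00 × 0.1645717… = CHF 5,924.5825…
Penalties + interest = CHF 9,000.0000 + CHF 5,924.5825… = CHF 14,924.58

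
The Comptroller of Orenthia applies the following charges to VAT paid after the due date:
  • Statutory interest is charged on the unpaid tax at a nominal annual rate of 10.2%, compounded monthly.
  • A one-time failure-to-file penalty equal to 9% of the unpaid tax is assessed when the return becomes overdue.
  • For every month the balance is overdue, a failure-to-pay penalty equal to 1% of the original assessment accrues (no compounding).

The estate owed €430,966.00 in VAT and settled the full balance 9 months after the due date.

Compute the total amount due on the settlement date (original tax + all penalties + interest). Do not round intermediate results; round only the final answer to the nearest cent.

€542,652.24

Failure-to-file penalty: 9% × €430,966.00 = €38,786.94
Failure-to-pay penalty = 1% × €430,966.00 × 9 mo = €38,786.94
Interest (10.2%/yr ÷ 12 = 0.85%/month): €430,966.00 × ((1 + 0.0085)^9 − 1) = €34,112.3595…
Total = €430,966.00 + €77,573.8800 + €34,112.3595… = €542,652.24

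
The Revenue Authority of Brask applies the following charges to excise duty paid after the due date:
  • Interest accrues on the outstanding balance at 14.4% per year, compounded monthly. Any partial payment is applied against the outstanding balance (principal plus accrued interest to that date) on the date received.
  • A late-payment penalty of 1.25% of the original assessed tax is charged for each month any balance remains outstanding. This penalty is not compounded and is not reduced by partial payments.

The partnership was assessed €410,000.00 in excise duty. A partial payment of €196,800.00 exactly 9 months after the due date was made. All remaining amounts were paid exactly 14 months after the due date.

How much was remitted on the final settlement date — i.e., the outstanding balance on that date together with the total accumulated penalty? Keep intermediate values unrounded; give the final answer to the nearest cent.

€347,374.43

Monthly rate = 14.4% ÷ 12 = 1.2%
Balance at month 9: €410,000.0000 × (1 + 0.012)^9 = €456,466.0365…
After €196,800.00 payment: €456,466.0365… − €196,800.00 = €259,666.0365…
Balance at month 14: €259,666.0365… × (1 + 0.012)^5 = €275,624.4318…
Penalty: 14 × 1.25% × €410,000.00 = €71,750.00
Final settlement = outstanding balance + penalty = €275,624.4318… + €71,750.00 = €347,374.43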